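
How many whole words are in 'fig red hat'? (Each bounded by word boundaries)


Word boundaries (\b) mark the start/end of each word.
Text: 'fig red hat'
Splitting by whitespace:
  Word 1: 'fig'
  Word 2: 'red'
  Word 3: 'hat'
Total whole words: 3

3


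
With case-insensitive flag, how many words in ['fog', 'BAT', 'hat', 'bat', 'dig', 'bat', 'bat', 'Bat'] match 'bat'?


Case-insensitive matching: compare each word's lowercase form to 'bat'.
  'fog' -> lower='fog' -> no
  'BAT' -> lower='bat' -> MATCH
  'hat' -> lower='hat' -> no
  'bat' -> lower='bat' -> MATCH
  'dig' -> lower='dig' -> no
  'bat' -> lower='bat' -> MATCH
  'bat' -> lower='bat' -> MATCH
  'Bat' -> lower='bat' -> MATCH
Matches: ['BAT', 'bat', 'bat', 'bat', 'Bat']
Count: 5

5


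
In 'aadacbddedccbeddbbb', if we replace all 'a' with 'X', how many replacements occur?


re.sub('a', 'X', text) replaces every occurrence of 'a' with 'X'.
Text: 'aadacbddedccbeddbbb'
Scanning for 'a':
  pos 0: 'a' -> replacement #1
  pos 1: 'a' -> replacement #2
  pos 3: 'a' -> replacement #3
Total replacements: 3

3


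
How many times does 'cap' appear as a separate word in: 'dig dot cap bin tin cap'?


Scanning each word for exact match 'cap':
  Word 1: 'dig' -> no
  Word 2: 'dot' -> no
  Word 3: 'cap' -> MATCH
  Word 4: 'bin' -> no
  Word 5: 'tin' -> no
  Word 6: 'cap' -> MATCH
Total matches: 2

2


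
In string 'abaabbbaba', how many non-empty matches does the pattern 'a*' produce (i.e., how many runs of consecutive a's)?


Pattern 'a*' matches zero or more a's. We want non-empty runs of consecutive a's.
String: 'abaabbbaba'
Walking through the string to find runs of a's:
  Run 1: positions 0-0 -> 'a'
  Run 2: positions 2-3 -> 'aa'
  Run 3: positions 7-7 -> 'a'
  Run 4: positions 9-9 -> 'a'
Non-empty runs found: ['a', 'aa', 'a', 'a']
Count: 4

4


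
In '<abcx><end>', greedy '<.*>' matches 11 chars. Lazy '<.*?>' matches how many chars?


Greedy '<.*>' tries to match as MUCH as possible.
Lazy '<.*?>' tries to match as LITTLE as possible.

String: '<abcx><end>'
Greedy '<.*>' starts at first '<' and extends to the LAST '>': '<abcx><end>' (11 chars)
Lazy '<.*?>' starts at first '<' and stops at the FIRST '>': '<abcx>' (6 chars)

6


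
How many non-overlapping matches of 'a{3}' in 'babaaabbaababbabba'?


Pattern 'a{3}' matches exactly 3 consecutive a's (greedy, non-overlapping).
String: 'babaaabbaababbabba'
Scanning for runs of a's:
  Run at pos 1: 'a' (length 1) -> 0 match(es)
  Run at pos 3: 'aaa' (length 3) -> 1 match(es)
  Run at pos 8: 'aa' (length 2) -> 0 match(es)
  Run at pos 11: 'a' (length 1) -> 0 match(es)
  Run at pos 14: 'a' (length 1) -> 0 match(es)
  Run at pos 17: 'a' (length 1) -> 0 match(es)
Matches found: ['aaa']
Total: 1

1


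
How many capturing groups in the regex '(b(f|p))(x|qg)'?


To count capturing groups, count each '(' that starts a group.
Pattern: '(b(f|p))(x|qg)'
Walking through the pattern:
  Position 0: '(' -> group #1
  Position 2: '(' -> group #2
  Position 8: '(' -> group #3
Total capturing groups: 3

3


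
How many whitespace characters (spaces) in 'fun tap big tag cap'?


\s matches whitespace characters (spaces, tabs, etc.).
Text: 'fun tap big tag cap'
This text has 5 words separated by spaces.
Number of spaces = number of words - 1 = 5 - 1 = 4

4


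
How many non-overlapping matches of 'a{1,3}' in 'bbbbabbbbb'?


Pattern 'a{1,3}' matches between 1 and 3 consecutive a's (greedy).
String: 'bbbbabbbbb'
Finding runs of a's and applying greedy matching:
  Run at pos 4: 'a' (length 1)
Matches: ['a']
Count: 1

1


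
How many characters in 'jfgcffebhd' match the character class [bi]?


Character class [bi] matches any of: {b, i}
Scanning string 'jfgcffebhd' character by character:
  pos 0: 'j' -> no
  pos 1: 'f' -> no
  pos 2: 'g' -> no
  pos 3: 'c' -> no
  pos 4: 'f' -> no
  pos 5: 'f' -> no
  pos 6: 'e' -> no
  pos 7: 'b' -> MATCH
  pos 8: 'h' -> no
  pos 9: 'd' -> no
Total matches: 1

1


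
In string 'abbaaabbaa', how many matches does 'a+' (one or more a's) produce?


Pattern 'a+' matches one or more consecutive a's.
String: 'abbaaabbaa'
Scanning for runs of a:
  Match 1: 'a' (length 1)
  Match 2: 'aaa' (length 3)
  Match 3: 'aa' (length 2)
Total matches: 3

3


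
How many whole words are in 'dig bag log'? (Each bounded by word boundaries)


Word boundaries (\b) mark the start/end of each word.
Text: 'dig bag log'
Splitting by whitespace:
  Word 1: 'dig'
  Word 2: 'bag'
  Word 3: 'log'
Total whole words: 3

3


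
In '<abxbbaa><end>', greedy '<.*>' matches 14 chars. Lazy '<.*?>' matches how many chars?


Greedy '<.*>' tries to match as MUCH as possible.
Lazy '<.*?>' tries to match as LITTLE as possible.

String: '<abxbbaa><end>'
Greedy '<.*>' starts at first '<' and extends to the LAST '>': '<abxbbaa><end>' (14 chars)
Lazy '<.*?>' starts at first '<' and stops at the FIRST '>': '<abxbbaa>' (9 chars)

9


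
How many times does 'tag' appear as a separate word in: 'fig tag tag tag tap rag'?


Scanning each word for exact match 'tag':
  Word 1: 'fig' -> no
  Word 2: 'tag' -> MATCH
  Word 3: 'tag' -> MATCH
  Word 4: 'tag' -> MATCH
  Word 5: 'tap' -> no
  Word 6: 'rag' -> no
Total matches: 3

3


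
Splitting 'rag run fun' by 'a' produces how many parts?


Splitting by 'a' breaks the string at each occurrence of the separator.
Text: 'rag run fun'
Parts after split:
  Part 1: 'r'
  Part 2: 'g run fun'
Total parts: 2

2


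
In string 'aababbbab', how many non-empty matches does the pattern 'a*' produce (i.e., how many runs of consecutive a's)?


Pattern 'a*' matches zero or more a's. We want non-empty runs of consecutive a's.
String: 'aababbbab'
Walking through the string to find runs of a's:
  Run 1: positions 0-1 -> 'aa'
  Run 2: positions 3-3 -> 'a'
  Run 3: positions 7-7 -> 'a'
Non-empty runs found: ['aa', 'a', 'a']
Count: 3

3


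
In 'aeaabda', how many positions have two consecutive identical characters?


Looking for consecutive identical characters in 'aeaabda':
  pos 0-1: 'a' vs 'e' -> different
  pos 1-2: 'e' vs 'a' -> different
  pos 2-3: 'a' vs 'a' -> MATCH ('aa')
  pos 3-4: 'a' vs 'b' -> different
  pos 4-5: 'b' vs 'd' -> different
  pos 5-6: 'd' vs 'a' -> different
Consecutive identical pairs: ['aa']
Count: 1

1


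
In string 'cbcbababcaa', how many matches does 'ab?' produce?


Pattern 'ab?' matches 'a' optionally followed by 'b'.
String: 'cbcbababcaa'
Scanning left to right for 'a' then checking next char:
  Match 1: 'ab' (a followed by b)
  Match 2: 'ab' (a followed by b)
  Match 3: 'a' (a not followed by b)
  Match 4: 'a' (a not followed by b)
Total matches: 4

4


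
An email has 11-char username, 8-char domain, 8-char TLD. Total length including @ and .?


An email address has format: username@domain.tld
Username length: 11
'@' character: 1
Domain length: 8
'.' character: 1
TLD length: 8
Total = 11 + 1 + 8 + 1 + 8 = 29

29


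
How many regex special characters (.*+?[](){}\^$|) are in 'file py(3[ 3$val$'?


Regex special characters are: . * + ? [ ] ( ) { } \ ^ $ |
Scanning 'file py(3[ 3$val$':
  pos 7: '(' -> SPECIAL
  pos 9: '[' -> SPECIAL
  pos 12: '$' -> SPECIAL
  pos 16: '$' -> SPECIAL
Special chars found: ['(', '[', '$', '$']
Total: 4

4


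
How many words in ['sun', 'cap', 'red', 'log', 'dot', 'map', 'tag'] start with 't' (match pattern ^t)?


Pattern ^t anchors to start of word. Check which words begin with 't':
  'sun' -> no
  'cap' -> no
  'red' -> no
  'log' -> no
  'dot' -> no
  'map' -> no
  'tag' -> MATCH (starts with 't')
Matching words: ['tag']
Count: 1

1


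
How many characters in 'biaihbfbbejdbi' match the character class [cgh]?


Character class [cgh] matches any of: {c, g, h}
Scanning string 'biaihbfbbejdbi' character by character:
  pos 0: 'b' -> no
  pos 1: 'i' -> no
  pos 2: 'a' -> no
  pos 3: 'i' -> no
  pos 4: 'h' -> MATCH
  pos 5: 'b' -> no
  pos 6: 'f' -> no
  pos 7: 'b' -> no
  pos 8: 'b' -> no
  pos 9: 'e' -> no
  pos 10: 'j' -> no
  pos 11: 'd' -> no
  pos 12: 'b' -> no
  pos 13: 'i' -> no
Total matches: 1

1


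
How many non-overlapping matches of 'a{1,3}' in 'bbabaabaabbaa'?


Pattern 'a{1,3}' matches between 1 and 3 consecutive a's (greedy).
String: 'bbabaabaabbaa'
Finding runs of a's and applying greedy matching:
  Run at pos 2: 'a' (length 1)
  Run at pos 4: 'aa' (length 2)
  Run at pos 7: 'aa' (length 2)
  Run at pos 11: 'aa' (length 2)
Matches: ['a', 'aa', 'aa', 'aa']
Count: 4

4


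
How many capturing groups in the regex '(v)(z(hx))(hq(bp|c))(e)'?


To count capturing groups, count each '(' that starts a group.
Pattern: '(v)(z(hx))(hq(bp|c))(e)'
Walking through the pattern:
  Position 0: '(' -> group #1
  Position 3: '(' -> group #2
  Position 5: '(' -> group #3
  Position 10: '(' -> group #4
  Position 13: '(' -> group #5
  Position 20: '(' -> group #6
Total capturing groups: 6

6


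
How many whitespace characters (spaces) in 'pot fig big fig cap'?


\s matches whitespace characters (spaces, tabs, etc.).
Text: 'pot fig big fig cap'
This text has 5 words separated by spaces.
Number of spaces = number of words - 1 = 5 - 1 = 4

4


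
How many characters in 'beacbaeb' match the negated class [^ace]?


Negated class [^ace] matches any char NOT in {a, c, e}
Scanning 'beacbaeb':
  pos 0: 'b' -> MATCH
  pos 1: 'e' -> no (excluded)
  pos 2: 'a' -> no (excluded)
  pos 3: 'c' -> no (excluded)
  pos 4: 'b' -> MATCH
  pos 5: 'a' -> no (excluded)
  pos 6: 'e' -> no (excluded)
  pos 7: 'b' -> MATCH
Total matches: 3

3


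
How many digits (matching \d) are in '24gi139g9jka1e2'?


\d matches any digit 0-9.
Scanning '24gi139g9jka1e2':
  pos 0: '2' -> DIGIT
  pos 1: '4' -> DIGIT
  pos 4: '1' -> DIGIT
  pos 5: '3' -> DIGIT
  pos 6: '9' -> DIGIT
  pos 8: '9' -> DIGIT
  pos 12: '1' -> DIGIT
  pos 14: '2' -> DIGIT
Digits found: ['2', '4', '1', '3', '9', '9', '1', '2']
Total: 8

8


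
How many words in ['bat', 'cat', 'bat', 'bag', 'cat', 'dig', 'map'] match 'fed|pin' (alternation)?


Alternation 'fed|pin' matches either 'fed' or 'pin'.
Checking each word:
  'bat' -> no
  'cat' -> no
  'bat' -> no
  'bag' -> no
  'cat' -> no
  'dig' -> no
  'map' -> no
Matches: []
Count: 0

0


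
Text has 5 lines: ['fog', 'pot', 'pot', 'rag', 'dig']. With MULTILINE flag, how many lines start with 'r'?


With MULTILINE flag, ^ matches the start of each line.
Lines: ['fog', 'pot', 'pot', 'rag', 'dig']
Checking which lines start with 'r':
  Line 1: 'fog' -> no
  Line 2: 'pot' -> no
  Line 3: 'pot' -> no
  Line 4: 'rag' -> MATCH
  Line 5: 'dig' -> no
Matching lines: ['rag']
Count: 1

1


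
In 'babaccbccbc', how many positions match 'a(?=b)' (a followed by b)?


Lookahead 'a(?=b)' matches 'a' only when followed by 'b'.
String: 'babaccbccbc'
Checking each position where char is 'a':
  pos 1: 'a' -> MATCH (next='b')
  pos 3: 'a' -> no (next='c')
Matching positions: [1]
Count: 1

1


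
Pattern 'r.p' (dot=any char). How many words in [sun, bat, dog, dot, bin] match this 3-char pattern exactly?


Pattern 'r.p' means: starts with 'r', any single char, ends with 'p'.
Checking each word (must be exactly 3 chars):
  'sun' (len=3): no
  'bat' (len=3): no
  'dog' (len=3): no
  'dot' (len=3): no
  'bin' (len=3): no
Matching words: []
Total: 0

0


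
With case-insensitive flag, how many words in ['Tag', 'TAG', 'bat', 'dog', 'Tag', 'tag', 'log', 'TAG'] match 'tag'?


Case-insensitive matching: compare each word's lowercase form to 'tag'.
  'Tag' -> lower='tag' -> MATCH
  'TAG' -> lower='tag' -> MATCH
  'bat' -> lower='bat' -> no
  'dog' -> lower='dog' -> no
  'Tag' -> lower='tag' -> MATCH
  'tag' -> lower='tag' -> MATCH
  'log' -> lower='log' -> no
  'TAG' -> lower='tag' -> MATCH
Matches: ['Tag', 'TAG', 'Tag', 'tag', 'TAG']
Count: 5

5


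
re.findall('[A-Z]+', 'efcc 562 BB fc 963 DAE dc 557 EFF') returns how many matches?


Pattern '[A-Z]+' finds one or more uppercase letters.
Text: 'efcc 562 BB fc 963 DAE dc 557 EFF'
Scanning for matches:
  Match 1: 'BB'
  Match 2: 'DAE'
  Match 3: 'EFF'
Total matches: 3

3


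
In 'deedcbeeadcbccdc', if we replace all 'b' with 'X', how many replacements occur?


re.sub('b', 'X', text) replaces every occurrence of 'b' with 'X'.
Text: 'deedcbeeadcbccdc'
Scanning for 'b':
  pos 5: 'b' -> replacement #1
  pos 11: 'b' -> replacement #2
Total replacements: 2

2


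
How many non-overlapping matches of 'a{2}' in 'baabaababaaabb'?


Pattern 'a{2}' matches exactly 2 consecutive a's (greedy, non-overlapping).
String: 'baabaababaaabb'
Scanning for runs of a's:
  Run at pos 1: 'aa' (length 2) -> 1 match(es)
  Run at pos 4: 'aa' (length 2) -> 1 match(es)
  Run at pos 7: 'a' (length 1) -> 0 match(es)
  Run at pos 9: 'aaa' (length 3) -> 1 match(es)
Matches found: ['aa', 'aa', 'aa']
Total: 3

3


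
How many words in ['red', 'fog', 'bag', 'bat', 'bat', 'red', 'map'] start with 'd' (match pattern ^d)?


Pattern ^d anchors to start of word. Check which words begin with 'd':
  'red' -> no
  'fog' -> no
  'bag' -> no
  'bat' -> no
  'bat' -> no
  'red' -> no
  'map' -> no
Matching words: []
Count: 0

0


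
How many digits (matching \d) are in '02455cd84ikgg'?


\d matches any digit 0-9.
Scanning '02455cd84ikgg':
  pos 0: '0' -> DIGIT
  pos 1: '2' -> DIGIT
  pos 2: '4' -> DIGIT
  pos 3: '5' -> DIGIT
  pos 4: '5' -> DIGIT
  pos 7: '8' -> DIGIT
  pos 8: '4' -> DIGIT
Digits found: ['0', '2', '4', '5', '5', '8', '4']
Total: 7

7


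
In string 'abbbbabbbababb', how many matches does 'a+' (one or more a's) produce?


Pattern 'a+' matches one or more consecutive a's.
String: 'abbbbabbbababb'
Scanning for runs of a:
  Match 1: 'a' (length 1)
  Match 2: 'a' (length 1)
  Match 3: 'a' (length 1)
  Match 4: 'a' (length 1)
Total matches: 4

4


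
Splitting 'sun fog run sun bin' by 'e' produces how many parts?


Splitting by 'e' breaks the string at each occurrence of the separator.
Text: 'sun fog run sun bin'
Parts after split:
  Part 1: 'sun fog run sun bin'
Total parts: 1

1


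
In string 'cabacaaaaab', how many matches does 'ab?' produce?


Pattern 'ab?' matches 'a' optionally followed by 'b'.
String: 'cabacaaaaab'
Scanning left to right for 'a' then checking next char:
  Match 1: 'ab' (a followed by b)
  Match 2: 'a' (a not followed by b)
  Match 3: 'a' (a not followed by b)
  Match 4: 'a' (a not followed by b)
  Match 5: 'a' (a not followed by b)
  Match 6: 'a' (a not followed by b)
  Match 7: 'ab' (a followed by b)
Total matches: 7

7


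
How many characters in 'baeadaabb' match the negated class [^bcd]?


Negated class [^bcd] matches any char NOT in {b, c, d}
Scanning 'baeadaabb':
  pos 0: 'b' -> no (excluded)
  pos 1: 'a' -> MATCH
  pos 2: 'e' -> MATCH
  pos 3: 'a' -> MATCH
  pos 4: 'd' -> no (excluded)
  pos 5: 'a' -> MATCH
  pos 6: 'a' -> MATCH
  pos 7: 'b' -> no (excluded)
  pos 8: 'b' -> no (excluded)
Total matches: 5

5


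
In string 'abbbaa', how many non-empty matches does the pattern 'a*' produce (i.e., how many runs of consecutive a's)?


Pattern 'a*' matches zero or more a's. We want non-empty runs of consecutive a's.
String: 'abbbaa'
Walking through the string to find runs of a's:
  Run 1: positions 0-0 -> 'a'
  Run 2: positions 4-5 -> 'aa'
Non-empty runs found: ['a', 'aa']
Count: 2

2


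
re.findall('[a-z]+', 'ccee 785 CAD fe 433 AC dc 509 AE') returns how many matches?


Pattern '[a-z]+' finds one or more lowercase letters.
Text: 'ccee 785 CAD fe 433 AC dc 509 AE'
Scanning for matches:
  Match 1: 'ccee'
  Match 2: 'fe'
  Match 3: 'dc'
Total matches: 3

3


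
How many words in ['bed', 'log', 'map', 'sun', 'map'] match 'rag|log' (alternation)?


Alternation 'rag|log' matches either 'rag' or 'log'.
Checking each word:
  'bed' -> no
  'log' -> MATCH
  'map' -> no
  'sun' -> no
  'map' -> no
Matches: ['log']
Count: 1

1


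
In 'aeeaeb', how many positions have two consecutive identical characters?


Looking for consecutive identical characters in 'aeeaeb':
  pos 0-1: 'a' vs 'e' -> different
  pos 1-2: 'e' vs 'e' -> MATCH ('ee')
  pos 2-3: 'e' vs 'a' -> different
  pos 3-4: 'a' vs 'e' -> different
  pos 4-5: 'e' vs 'b' -> different
Consecutive identical pairs: ['ee']
Count: 1

1


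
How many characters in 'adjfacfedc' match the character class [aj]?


Character class [aj] matches any of: {a, j}
Scanning string 'adjfacfedc' character by character:
  pos 0: 'a' -> MATCH
  pos 1: 'd' -> no
  pos 2: 'j' -> MATCH
  pos 3: 'f' -> no
  pos 4: 'a' -> MATCH
  pos 5: 'c' -> no
  pos 6: 'f' -> no
  pos 7: 'e' -> no
  pos 8: 'd' -> no
  pos 9: 'c' -> no
Total matches: 3

3


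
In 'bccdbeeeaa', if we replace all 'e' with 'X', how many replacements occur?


re.sub('e', 'X', text) replaces every occurrence of 'e' with 'X'.
Text: 'bccdbeeeaa'
Scanning for 'e':
  pos 5: 'e' -> replacement #1
  pos 6: 'e' -> replacement #2
  pos 7: 'e' -> replacement #3
Total replacements: 3

3


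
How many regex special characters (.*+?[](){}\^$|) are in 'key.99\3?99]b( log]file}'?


Regex special characters are: . * + ? [ ] ( ) { } \ ^ $ |
Scanning 'key.99\3?99]b( log]file}':
  pos 3: '.' -> SPECIAL
  pos 6: '\' -> SPECIAL
  pos 8: '?' -> SPECIAL
  pos 11: ']' -> SPECIAL
  pos 13: '(' -> SPECIAL
  pos 18: ']' -> SPECIAL
  pos 23: '}' -> SPECIAL
Special chars found: ['.', '\\', '?', ']', '(', ']', '}']
Total: 7

7


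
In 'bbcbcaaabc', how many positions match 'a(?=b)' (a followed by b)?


Lookahead 'a(?=b)' matches 'a' only when followed by 'b'.
String: 'bbcbcaaabc'
Checking each position where char is 'a':
  pos 5: 'a' -> no (next='a')
  pos 6: 'a' -> no (next='a')
  pos 7: 'a' -> MATCH (next='b')
Matching positions: [7]
Count: 1

1


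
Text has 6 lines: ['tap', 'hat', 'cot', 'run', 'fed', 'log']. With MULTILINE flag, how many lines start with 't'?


With MULTILINE flag, ^ matches the start of each line.
Lines: ['tap', 'hat', 'cot', 'run', 'fed', 'log']
Checking which lines start with 't':
  Line 1: 'tap' -> MATCH
  Line 2: 'hat' -> no
  Line 3: 'cot' -> no
  Line 4: 'run' -> no
  Line 5: 'fed' -> no
  Line 6: 'log' -> no
Matching lines: ['tap']
Count: 1

1


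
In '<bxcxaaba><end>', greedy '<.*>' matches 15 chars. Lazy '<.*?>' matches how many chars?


Greedy '<.*>' tries to match as MUCH as possible.
Lazy '<.*?>' tries to match as LITTLE as possible.

String: '<bxcxaaba><end>'
Greedy '<.*>' starts at first '<' and extends to the LAST '>': '<bxcxaaba><end>' (15 chars)
Lazy '<.*?>' starts at first '<' and stops at the FIRST '>': '<bxcxaaba>' (10 chars)

10


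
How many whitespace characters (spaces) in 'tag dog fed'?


\s matches whitespace characters (spaces, tabs, etc.).
Text: 'tag dog fed'
This text has 3 words separated by spaces.
Number of spaces = number of words - 1 = 3 - 1 = 2

2


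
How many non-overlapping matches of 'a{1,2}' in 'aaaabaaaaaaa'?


Pattern 'a{1,2}' matches between 1 and 2 consecutive a's (greedy).
String: 'aaaabaaaaaaa'
Finding runs of a's and applying greedy matching:
  Run at pos 0: 'aaaa' (length 4)
  Run at pos 5: 'aaaaaaa' (length 7)
Matches: ['aa', 'aa', 'aa', 'aa', 'aa', 'a']
Count: 6

6


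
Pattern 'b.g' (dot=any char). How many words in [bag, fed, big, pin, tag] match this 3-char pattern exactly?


Pattern 'b.g' means: starts with 'b', any single char, ends with 'g'.
Checking each word (must be exactly 3 chars):
  'bag' (len=3): MATCH
  'fed' (len=3): no
  'big' (len=3): MATCH
  'pin' (len=3): no
  'tag' (len=3): no
Matching words: ['bag', 'big']
Total: 2

2


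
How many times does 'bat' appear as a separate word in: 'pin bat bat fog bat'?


Scanning each word for exact match 'bat':
  Word 1: 'pin' -> no
  Word 2: 'bat' -> MATCH
  Word 3: 'bat' -> MATCH
  Word 4: 'fog' -> no
  Word 5: 'bat' -> MATCH
Total matches: 3

3


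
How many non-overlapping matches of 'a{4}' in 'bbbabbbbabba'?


Pattern 'a{4}' matches exactly 4 consecutive a's (greedy, non-overlapping).
String: 'bbbabbbbabba'
Scanning for runs of a's:
  Run at pos 3: 'a' (length 1) -> 0 match(es)
  Run at pos 8: 'a' (length 1) -> 0 match(es)
  Run at pos 11: 'a' (length 1) -> 0 match(es)
Matches found: []
Total: 0

0


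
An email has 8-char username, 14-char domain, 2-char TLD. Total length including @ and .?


An email address has format: username@domain.tld
Username length: 8
'@' character: 1
Domain length: 14
'.' character: 1
TLD length: 2
Total = 8 + 1 + 14 + 1 + 2 = 26

26


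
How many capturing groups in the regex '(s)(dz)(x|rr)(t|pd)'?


To count capturing groups, count each '(' that starts a group.
Pattern: '(s)(dz)(x|rr)(t|pd)'
Walking through the pattern:
  Position 0: '(' -> group #1
  Position 3: '(' -> group #2
  Position 7: '(' -> group #3
  Position 13: '(' -> group #4
Total capturing groups: 4

4


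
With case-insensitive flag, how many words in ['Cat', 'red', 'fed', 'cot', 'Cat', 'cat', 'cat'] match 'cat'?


Case-insensitive matching: compare each word's lowercase form to 'cat'.
  'Cat' -> lower='cat' -> MATCH
  'red' -> lower='red' -> no
  'fed' -> lower='fed' -> no
  'cot' -> lower='cot' -> no
  'Cat' -> lower='cat' -> MATCH
  'cat' -> lower='cat' -> MATCH
  'cat' -> lower='cat' -> MATCH
Matches: ['Cat', 'Cat', 'cat', 'cat']
Count: 4

4


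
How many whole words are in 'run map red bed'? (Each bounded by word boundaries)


Word boundaries (\b) mark the start/end of each word.
Text: 'run map red bed'
Splitting by whitespace:
  Word 1: 'run'
  Word 2: 'map'
  Word 3: 'red'
  Word 4: 'bed'
Total whole words: 4

4


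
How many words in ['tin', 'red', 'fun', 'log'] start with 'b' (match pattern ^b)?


Pattern ^b anchors to start of word. Check which words begin with 'b':
  'tin' -> no
  'red' -> no
  'fun' -> no
  'log' -> no
Matching words: []
Count: 0

0


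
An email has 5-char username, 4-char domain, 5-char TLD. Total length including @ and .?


An email address has format: username@domain.tld
Username length: 5
'@' character: 1
Domain length: 4
'.' character: 1
TLD length: 5
Total = 5 + 1 + 4 + 1 + 5 = 16

16


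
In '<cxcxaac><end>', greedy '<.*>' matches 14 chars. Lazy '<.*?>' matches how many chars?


Greedy '<.*>' tries to match as MUCH as possible.
Lazy '<.*?>' tries to match as LITTLE as possible.

String: '<cxcxaac><end>'
Greedy '<.*>' starts at first '<' and extends to the LAST '>': '<cxcxaac><end>' (14 chars)
Lazy '<.*?>' starts at first '<' and stops at the FIRST '>': '<cxcxaac>' (9 chars)

9


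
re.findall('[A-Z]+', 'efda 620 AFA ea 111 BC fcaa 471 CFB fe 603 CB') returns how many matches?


Pattern '[A-Z]+' finds one or more uppercase letters.
Text: 'efda 620 AFA ea 111 BC fcaa 471 CFB fe 603 CB'
Scanning for matches:
  Match 1: 'AFA'
  Match 2: 'BC'
  Match 3: 'CFB'
  Match 4: 'CB'
Total matches: 4

4


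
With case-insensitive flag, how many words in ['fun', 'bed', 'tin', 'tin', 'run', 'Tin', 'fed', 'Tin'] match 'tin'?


Case-insensitive matching: compare each word's lowercase form to 'tin'.
  'fun' -> lower='fun' -> no
  'bed' -> lower='bed' -> no
  'tin' -> lower='tin' -> MATCH
  'tin' -> lower='tin' -> MATCH
  'run' -> lower='run' -> no
  'Tin' -> lower='tin' -> MATCH
  'fed' -> lower='fed' -> no
  'Tin' -> lower='tin' -> MATCH
Matches: ['tin', 'tin', 'Tin', 'Tin']
Count: 4

4


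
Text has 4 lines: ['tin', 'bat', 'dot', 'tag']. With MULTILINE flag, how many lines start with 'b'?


With MULTILINE flag, ^ matches the start of each line.
Lines: ['tin', 'bat', 'dot', 'tag']
Checking which lines start with 'b':
  Line 1: 'tin' -> no
  Line 2: 'bat' -> MATCH
  Line 3: 'dot' -> no
  Line 4: 'tag' -> no
Matching lines: ['bat']
Count: 1

1


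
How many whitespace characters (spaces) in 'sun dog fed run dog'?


\s matches whitespace characters (spaces, tabs, etc.).
Text: 'sun dog fed run dog'
This text has 5 words separated by spaces.
Number of spaces = number of words - 1 = 5 - 1 = 4

4


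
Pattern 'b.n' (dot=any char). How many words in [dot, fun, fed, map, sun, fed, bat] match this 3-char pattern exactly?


Pattern 'b.n' means: starts with 'b', any single char, ends with 'n'.
Checking each word (must be exactly 3 chars):
  'dot' (len=3): no
  'fun' (len=3): no
  'fed' (len=3): no
  'map' (len=3): no
  'sun' (len=3): no
  'fed' (len=3): no
  'bat' (len=3): no
Matching words: []
Total: 0

0


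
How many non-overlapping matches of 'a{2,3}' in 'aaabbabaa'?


Pattern 'a{2,3}' matches between 2 and 3 consecutive a's (greedy).
String: 'aaabbabaa'
Finding runs of a's and applying greedy matching:
  Run at pos 0: 'aaa' (length 3)
  Run at pos 5: 'a' (length 1)
  Run at pos 7: 'aa' (length 2)
Matches: ['aaa', 'aa']
Count: 2

2


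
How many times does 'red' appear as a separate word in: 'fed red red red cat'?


Scanning each word for exact match 'red':
  Word 1: 'fed' -> no
  Word 2: 'red' -> MATCH
  Word 3: 'red' -> MATCH
  Word 4: 'red' -> MATCH
  Word 5: 'cat' -> no
Total matches: 3

3


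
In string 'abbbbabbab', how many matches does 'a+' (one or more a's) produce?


Pattern 'a+' matches one or more consecutive a's.
String: 'abbbbabbab'
Scanning for runs of a:
  Match 1: 'a' (length 1)
  Match 2: 'a' (length 1)
  Match 3: 'a' (length 1)
Total matches: 3

3


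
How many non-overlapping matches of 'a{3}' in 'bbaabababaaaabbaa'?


Pattern 'a{3}' matches exactly 3 consecutive a's (greedy, non-overlapping).
String: 'bbaabababaaaabbaa'
Scanning for runs of a's:
  Run at pos 2: 'aa' (length 2) -> 0 match(es)
  Run at pos 5: 'a' (length 1) -> 0 match(es)
  Run at pos 7: 'a' (length 1) -> 0 match(es)
  Run at pos 9: 'aaaa' (length 4) -> 1 match(es)
  Run at pos 15: 'aa' (length 2) -> 0 match(es)
Matches found: ['aaa']
Total: 1

1


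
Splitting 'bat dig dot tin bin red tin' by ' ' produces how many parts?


Splitting by ' ' breaks the string at each occurrence of the separator.
Text: 'bat dig dot tin bin red tin'
Parts after split:
  Part 1: 'bat'
  Part 2: 'dig'
  Part 3: 'dot'
  Part 4: 'tin'
  Part 5: 'bin'
  Part 6: 'red'
  Part 7: 'tin'
Total parts: 7

7


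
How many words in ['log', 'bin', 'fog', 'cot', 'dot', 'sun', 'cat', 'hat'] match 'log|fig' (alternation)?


Alternation 'log|fig' matches either 'log' or 'fig'.
Checking each word:
  'log' -> MATCH
  'bin' -> no
  'fog' -> no
  'cot' -> no
  'dot' -> no
  'sun' -> no
  'cat' -> no
  'hat' -> no
Matches: ['log']
Count: 1

1


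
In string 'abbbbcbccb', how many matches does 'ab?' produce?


Pattern 'ab?' matches 'a' optionally followed by 'b'.
String: 'abbbbcbccb'
Scanning left to right for 'a' then checking next char:
  Match 1: 'ab' (a followed by b)
Total matches: 1

1


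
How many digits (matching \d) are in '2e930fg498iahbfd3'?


\d matches any digit 0-9.
Scanning '2e930fg498iahbfd3':
  pos 0: '2' -> DIGIT
  pos 2: '9' -> DIGIT
  pos 3: '3' -> DIGIT
  pos 4: '0' -> DIGIT
  pos 7: '4' -> DIGIT
  pos 8: '9' -> DIGIT
  pos 9: '8' -> DIGIT
  pos 16: '3' -> DIGIT
Digits found: ['2', '9', '3', '0', '4', '9', '8', '3']
Total: 8

8


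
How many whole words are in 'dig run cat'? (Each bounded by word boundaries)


Word boundaries (\b) mark the start/end of each word.
Text: 'dig run cat'
Splitting by whitespace:
  Word 1: 'dig'
  Word 2: 'run'
  Word 3: 'cat'
Total whole words: 3

3


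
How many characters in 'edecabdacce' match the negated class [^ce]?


Negated class [^ce] matches any char NOT in {c, e}
Scanning 'edecabdacce':
  pos 0: 'e' -> no (excluded)
  pos 1: 'd' -> MATCH
  pos 2: 'e' -> no (excluded)
  pos 3: 'c' -> no (excluded)
  pos 4: 'a' -> MATCH
  pos 5: 'b' -> MATCH
  pos 6: 'd' -> MATCH
  pos 7: 'a' -> MATCH
  pos 8: 'c' -> no (excluded)
  pos 9: 'c' -> no (excluded)
  pos 10: 'e' -> no (excluded)
Total matches: 5

5


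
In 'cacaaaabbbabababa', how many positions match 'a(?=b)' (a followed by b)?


Lookahead 'a(?=b)' matches 'a' only when followed by 'b'.
String: 'cacaaaabbbabababa'
Checking each position where char is 'a':
  pos 1: 'a' -> no (next='c')
  pos 3: 'a' -> no (next='a')
  pos 4: 'a' -> no (next='a')
  pos 5: 'a' -> no (next='a')
  pos 6: 'a' -> MATCH (next='b')
  pos 10: 'a' -> MATCH (next='b')
  pos 12: 'a' -> MATCH (next='b')
  pos 14: 'a' -> MATCH (next='b')
Matching positions: [6, 10, 12, 14]
Count: 4

4


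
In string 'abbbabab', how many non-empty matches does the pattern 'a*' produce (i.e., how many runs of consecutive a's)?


Pattern 'a*' matches zero or more a's. We want non-empty runs of consecutive a's.
String: 'abbbabab'
Walking through the string to find runs of a's:
  Run 1: positions 0-0 -> 'a'
  Run 2: positions 4-4 -> 'a'
  Run 3: positions 6-6 -> 'a'
Non-empty runs found: ['a', 'a', 'a']
Count: 3

3


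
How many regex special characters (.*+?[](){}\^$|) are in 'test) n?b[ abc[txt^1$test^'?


Regex special characters are: . * + ? [ ] ( ) { } \ ^ $ |
Scanning 'test) n?b[ abc[txt^1$test^':
  pos 4: ')' -> SPECIAL
  pos 7: '?' -> SPECIAL
  pos 9: '[' -> SPECIAL
  pos 14: '[' -> SPECIAL
  pos 18: '^' -> SPECIAL
  pos 20: '$' -> SPECIAL
  pos 25: '^' -> SPECIAL
Special chars found: [')', '?', '[', '[', '^', '$', '^']
Total: 7

7


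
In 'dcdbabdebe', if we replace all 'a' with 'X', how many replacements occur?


re.sub('a', 'X', text) replaces every occurrence of 'a' with 'X'.
Text: 'dcdbabdebe'
Scanning for 'a':
  pos 4: 'a' -> replacement #1
Total replacements: 1

1


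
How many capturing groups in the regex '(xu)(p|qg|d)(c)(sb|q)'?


To count capturing groups, count each '(' that starts a group.
Pattern: '(xu)(p|qg|d)(c)(sb|q)'
Walking through the pattern:
  Position 0: '(' -> group #1
  Position 4: '(' -> group #2
  Position 12: '(' -> group #3
  Position 15: '(' -> group #4
Total capturing groups: 4

4


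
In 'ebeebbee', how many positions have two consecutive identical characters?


Looking for consecutive identical characters in 'ebeebbee':
  pos 0-1: 'e' vs 'b' -> different
  pos 1-2: 'b' vs 'e' -> different
  pos 2-3: 'e' vs 'e' -> MATCH ('ee')
  pos 3-4: 'e' vs 'b' -> different
  pos 4-5: 'b' vs 'b' -> MATCH ('bb')
  pos 5-6: 'b' vs 'e' -> different
  pos 6-7: 'e' vs 'e' -> MATCH ('ee')
Consecutive identical pairs: ['ee', 'bb', 'ee']
Count: 3

3


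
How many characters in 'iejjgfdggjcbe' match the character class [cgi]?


Character class [cgi] matches any of: {c, g, i}
Scanning string 'iejjgfdggjcbe' character by character:
  pos 0: 'i' -> MATCH
  pos 1: 'e' -> no
  pos 2: 'j' -> no
  pos 3: 'j' -> no
  pos 4: 'g' -> MATCH
  pos 5: 'f' -> no
  pos 6: 'd' -> no
  pos 7: 'g' -> MATCH
  pos 8: 'g' -> MATCH
  pos 9: 'j' -> no
  pos 10: 'c' -> MATCH
  pos 11: 'b' -> no
  pos 12: 'e' -> no
Total matches: 5

5


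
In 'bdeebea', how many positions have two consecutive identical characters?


Looking for consecutive identical characters in 'bdeebea':
  pos 0-1: 'b' vs 'd' -> different
  pos 1-2: 'd' vs 'e' -> different
  pos 2-3: 'e' vs 'e' -> MATCH ('ee')
  pos 3-4: 'e' vs 'b' -> different
  pos 4-5: 'b' vs 'e' -> different
  pos 5-6: 'e' vs 'a' -> different
Consecutive identical pairs: ['ee']
Count: 1

1


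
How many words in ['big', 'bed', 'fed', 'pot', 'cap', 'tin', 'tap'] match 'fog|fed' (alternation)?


Alternation 'fog|fed' matches either 'fog' or 'fed'.
Checking each word:
  'big' -> no
  'bed' -> no
  'fed' -> MATCH
  'pot' -> no
  'cap' -> no
  'tin' -> no
  'tap' -> no
Matches: ['fed']
Count: 1

1


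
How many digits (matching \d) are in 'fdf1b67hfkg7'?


\d matches any digit 0-9.
Scanning 'fdf1b67hfkg7':
  pos 3: '1' -> DIGIT
  pos 5: '6' -> DIGIT
  pos 6: '7' -> DIGIT
  pos 11: '7' -> DIGIT
Digits found: ['1', '6', '7', '7']
Total: 4

4


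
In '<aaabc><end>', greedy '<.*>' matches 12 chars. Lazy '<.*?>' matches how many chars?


Greedy '<.*>' tries to match as MUCH as possible.
Lazy '<.*?>' tries to match as LITTLE as possible.

String: '<aaabc><end>'
Greedy '<.*>' starts at first '<' and extends to the LAST '>': '<aaabc><end>' (12 chars)
Lazy '<.*?>' starts at first '<' and stops at the FIRST '>': '<aaabc>' (7 chars)

7


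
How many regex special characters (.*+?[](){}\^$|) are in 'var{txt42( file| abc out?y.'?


Regex special characters are: . * + ? [ ] ( ) { } \ ^ $ |
Scanning 'var{txt42( file| abc out?y.':
  pos 3: '{' -> SPECIAL
  pos 9: '(' -> SPECIAL
  pos 15: '|' -> SPECIAL
  pos 24: '?' -> SPECIAL
  pos 26: '.' -> SPECIAL
Special chars found: ['{', '(', '|', '?', '.']
Total: 5

5


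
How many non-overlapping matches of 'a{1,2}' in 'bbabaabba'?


Pattern 'a{1,2}' matches between 1 and 2 consecutive a's (greedy).
String: 'bbabaabba'
Finding runs of a's and applying greedy matching:
  Run at pos 2: 'a' (length 1)
  Run at pos 4: 'aa' (length 2)
  Run at pos 8: 'a' (length 1)
Matches: ['a', 'aa', 'a']
Count: 3

3


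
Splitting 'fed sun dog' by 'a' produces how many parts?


Splitting by 'a' breaks the string at each occurrence of the separator.
Text: 'fed sun dog'
Parts after split:
  Part 1: 'fed sun dog'
Total parts: 1

1


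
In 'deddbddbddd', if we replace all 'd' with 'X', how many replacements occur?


re.sub('d', 'X', text) replaces every occurrence of 'd' with 'X'.
Text: 'deddbddbddd'
Scanning for 'd':
  pos 0: 'd' -> replacement #1
  pos 2: 'd' -> replacement #2
  pos 3: 'd' -> replacement #3
  pos 5: 'd' -> replacement #4
  pos 6: 'd' -> replacement #5
  pos 8: 'd' -> replacement #6
  pos 9: 'd' -> replacement #7
  pos 10: 'd' -> replacement #8
Total replacements: 8

8


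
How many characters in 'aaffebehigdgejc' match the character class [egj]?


Character class [egj] matches any of: {e, g, j}
Scanning string 'aaffebehigdgejc' character by character:
  pos 0: 'a' -> no
  pos 1: 'a' -> no
  pos 2: 'f' -> no
  pos 3: 'f' -> no
  pos 4: 'e' -> MATCH
  pos 5: 'b' -> no
  pos 6: 'e' -> MATCH
  pos 7: 'h' -> no
  pos 8: 'i' -> no
  pos 9: 'g' -> MATCH
  pos 10: 'd' -> no
  pos 11: 'g' -> MATCH
  pos 12: 'e' -> MATCH
  pos 13: 'j' -> MATCH
  pos 14: 'c' -> no
Total matches: 6

6


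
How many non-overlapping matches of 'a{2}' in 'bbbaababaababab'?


Pattern 'a{2}' matches exactly 2 consecutive a's (greedy, non-overlapping).
String: 'bbbaababaababab'
Scanning for runs of a's:
  Run at pos 3: 'aa' (length 2) -> 1 match(es)
  Run at pos 6: 'a' (length 1) -> 0 match(es)
  Run at pos 8: 'aa' (length 2) -> 1 match(es)
  Run at pos 11: 'a' (length 1) -> 0 match(es)
  Run at pos 13: 'a' (length 1) -> 0 match(es)
Matches found: ['aa', 'aa']
Total: 2

2


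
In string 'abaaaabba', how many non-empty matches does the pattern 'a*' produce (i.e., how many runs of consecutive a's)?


Pattern 'a*' matches zero or more a's. We want non-empty runs of consecutive a's.
String: 'abaaaabba'
Walking through the string to find runs of a's:
  Run 1: positions 0-0 -> 'a'
  Run 2: positions 2-5 -> 'aaaa'
  Run 3: positions 8-8 -> 'a'
Non-empty runs found: ['a', 'aaaa', 'a']
Count: 3

3


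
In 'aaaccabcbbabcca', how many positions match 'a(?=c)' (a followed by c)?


Lookahead 'a(?=c)' matches 'a' only when followed by 'c'.
String: 'aaaccabcbbabcca'
Checking each position where char is 'a':
  pos 0: 'a' -> no (next='a')
  pos 1: 'a' -> no (next='a')
  pos 2: 'a' -> MATCH (next='c')
  pos 5: 'a' -> no (next='b')
  pos 10: 'a' -> no (next='b')
Matching positions: [2]
Count: 1

1


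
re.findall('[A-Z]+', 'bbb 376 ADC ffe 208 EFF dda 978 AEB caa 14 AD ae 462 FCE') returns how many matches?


Pattern '[A-Z]+' finds one or more uppercase letters.
Text: 'bbb 376 ADC ffe 208 EFF dda 978 AEB caa 14 AD ae 462 FCE'
Scanning for matches:
  Match 1: 'ADC'
  Match 2: 'EFF'
  Match 3: 'AEB'
  Match 4: 'AD'
  Match 5: 'FCE'
Total matches: 5

5


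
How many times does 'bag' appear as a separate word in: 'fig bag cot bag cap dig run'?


Scanning each word for exact match 'bag':
  Word 1: 'fig' -> no
  Word 2: 'bag' -> MATCH
  Word 3: 'cot' -> no
  Word 4: 'bag' -> MATCH
  Word 5: 'cap' -> no
  Word 6: 'dig' -> no
  Word 7: 'run' -> no
Total matches: 2

2


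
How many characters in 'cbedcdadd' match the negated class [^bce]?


Negated class [^bce] matches any char NOT in {b, c, e}
Scanning 'cbedcdadd':
  pos 0: 'c' -> no (excluded)
  pos 1: 'b' -> no (excluded)
  pos 2: 'e' -> no (excluded)
  pos 3: 'd' -> MATCH
  pos 4: 'c' -> no (excluded)
  pos 5: 'd' -> MATCH
  pos 6: 'a' -> MATCH
  pos 7: 'd' -> MATCH
  pos 8: 'd' -> MATCH
Total matches: 5

5


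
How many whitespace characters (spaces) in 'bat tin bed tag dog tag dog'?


\s matches whitespace characters (spaces, tabs, etc.).
Text: 'bat tin bed tag dog tag dog'
This text has 7 words separated by spaces.
Number of spaces = number of words - 1 = 7 - 1 = 6

6


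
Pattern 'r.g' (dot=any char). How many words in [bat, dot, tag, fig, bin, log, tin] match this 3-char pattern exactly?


Pattern 'r.g' means: starts with 'r', any single char, ends with 'g'.
Checking each word (must be exactly 3 chars):
  'bat' (len=3): no
  'dot' (len=3): no
  'tag' (len=3): no
  'fig' (len=3): no
  'bin' (len=3): no
  'log' (len=3): no
  'tin' (len=3): no
Matching words: []
Total: 0

0


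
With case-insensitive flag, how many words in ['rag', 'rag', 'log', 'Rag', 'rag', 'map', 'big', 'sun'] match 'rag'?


Case-insensitive matching: compare each word's lowercase form to 'rag'.
  'rag' -> lower='rag' -> MATCH
  'rag' -> lower='rag' -> MATCH
  'log' -> lower='log' -> no
  'Rag' -> lower='rag' -> MATCH
  'rag' -> lower='rag' -> MATCH
  'map' -> lower='map' -> no
  'big' -> lower='big' -> no
  'sun' -> lower='sun' -> no
Matches: ['rag', 'rag', 'Rag', 'rag']
Count: 4

4


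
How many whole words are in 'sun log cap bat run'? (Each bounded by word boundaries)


Word boundaries (\b) mark the start/end of each word.
Text: 'sun log cap bat run'
Splitting by whitespace:
  Word 1: 'sun'
  Word 2: 'log'
  Word 3: 'cap'
  Word 4: 'bat'
  Word 5: 'run'
Total whole words: 5

5


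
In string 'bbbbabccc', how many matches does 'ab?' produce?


Pattern 'ab?' matches 'a' optionally followed by 'b'.
String: 'bbbbabccc'
Scanning left to right for 'a' then checking next char:
  Match 1: 'ab' (a followed by b)
Total matches: 1

1


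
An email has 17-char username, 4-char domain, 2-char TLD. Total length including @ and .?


An email address has format: username@domain.tld
Username length: 17
'@' character: 1
Domain length: 4
'.' character: 1
TLD length: 2
Total = 17 + 1 + 4 + 1 + 2 = 25

25


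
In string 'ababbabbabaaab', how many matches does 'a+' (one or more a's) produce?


Pattern 'a+' matches one or more consecutive a's.
String: 'ababbabbabaaab'
Scanning for runs of a:
  Match 1: 'a' (length 1)
  Match 2: 'a' (length 1)
  Match 3: 'a' (length 1)
  Match 4: 'a' (length 1)
  Match 5: 'aaa' (length 3)
Total matches: 5

5


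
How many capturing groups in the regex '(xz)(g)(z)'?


To count capturing groups, count each '(' that starts a group.
Pattern: '(xz)(g)(z)'
Walking through the pattern:
  Position 0: '(' -> group #1
  Position 4: '(' -> group #2
  Position 7: '(' -> group #3
Total capturing groups: 3

3


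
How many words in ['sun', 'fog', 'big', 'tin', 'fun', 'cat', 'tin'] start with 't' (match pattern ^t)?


Pattern ^t anchors to start of word. Check which words begin with 't':
  'sun' -> no
  'fog' -> no
  'big' -> no
  'tin' -> MATCH (starts with 't')
  'fun' -> no
  'cat' -> no
  'tin' -> MATCH (starts with 't')
Matching words: ['tin', 'tin']
Count: 2

2


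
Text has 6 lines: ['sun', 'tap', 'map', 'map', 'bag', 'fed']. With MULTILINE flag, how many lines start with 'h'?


With MULTILINE flag, ^ matches the start of each line.
Lines: ['sun', 'tap', 'map', 'map', 'bag', 'fed']
Checking which lines start with 'h':
  Line 1: 'sun' -> no
  Line 2: 'tap' -> no
  Line 3: 'map' -> no
  Line 4: 'map' -> no
  Line 5: 'bag' -> no
  Line 6: 'fed' -> no
Matching lines: []
Count: 0

0


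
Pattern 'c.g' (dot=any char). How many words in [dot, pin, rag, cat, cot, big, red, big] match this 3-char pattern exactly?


Pattern 'c.g' means: starts with 'c', any single char, ends with 'g'.
Checking each word (must be exactly 3 chars):
  'dot' (len=3): no
  'pin' (len=3): no
  'rag' (len=3): no
  'cat' (len=3): no
  'cot' (len=3): no
  'big' (len=3): no
  'red' (len=3): no
  'big' (len=3): no
Matching words: []
Total: 0

0
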